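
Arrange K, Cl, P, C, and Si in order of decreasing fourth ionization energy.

IE_4 is the cost of taking one more electron from the +3 cation: K³⁺ is already 2 electrons into the core; Cl³⁺ still has 4 valence electrons; P³⁺ still has 2 valence electrons; C³⁺ still has 1 valence electron; Si³⁺ still has 1 valence electron.
Usually core removal costs more than valence removal, but here the competition is close: a tightly held n=2 valence electron can cost more to remove than an n=3 core electron, so the actual values have to decide it.
Valence configurations: Cl³⁺ [Ne]3s²3p², P³⁺ [Ne]3s², C³⁺ [He]2s¹, Si³⁺ [Ne]3s¹.
Tabulated IE_4 (kJ/mol): K 5877, Cl 5159, P 4964, C 6223, Si 4356.
So the fourth ionization energies run Si < P < Cl < K < C.

C > K > Cl > P > Si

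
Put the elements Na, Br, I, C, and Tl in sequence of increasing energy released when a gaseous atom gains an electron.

Tl, Na, C, I, Br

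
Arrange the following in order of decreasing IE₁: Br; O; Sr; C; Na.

O > Br > C > Sr > Na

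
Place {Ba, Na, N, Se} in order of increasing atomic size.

N < Se < Na < Ba

N is in period 2, group 15; Na is in period 3, group 1; Se is in period 4, group 16; Ba is in period 6, group 2.
Atomic radius shrinks across a period as nuclear charge pulls the same shell inward, and grows down a group as new shells are added.
Neither a single period nor a single group — weigh both effects.
Se > N: period and group pull opposite ways; the down-group shift dominates (116 vs 71 pm).
Na > Se: period and group pull opposite ways; the across-period shift dominates (155 vs 116 pm).
Ba > Na: the two effects oppose for this pair; the down-group effect wins (196 vs 155 pm).
Approximate values (pm): N 71, Na 155, Se 116, Ba 196.
So from smallest to largest: N < Se < Na < Ba.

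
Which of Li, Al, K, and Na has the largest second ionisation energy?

Li

The second ionization energy removes an electron from the +1 ion. For each element: Li⁺ is the bare [He] core; Al⁺ still has 2 valence electrons; K⁺ is the bare [Ar] core; Na⁺ is the bare [Ne] core.
Breaking into a closed-shell core is much more expensive than removing a leftover valence electron — K, Na and Li have the largest IE_2 here.
Approximate IE_2 values (kJ/mol): Li 7298, Al 1817, K 3052, Na 4562.
Overall IE_2 order: Al < K < Na < Li.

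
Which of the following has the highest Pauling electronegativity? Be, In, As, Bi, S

S

Be is in period 2, group 2; S is in period 3, group 16; As is in period 4, group 15; In is in period 5, group 13; Bi is in period 6, group 15.
Electronegativity increases across a period and decreases down a group, tracking effective nuclear charge and atomic size.
Neither a single period nor a single group — weigh both effects.
In > Be: the two effects oppose for this pair; the across-period effect wins (1.78 vs 1.57).
Bi > In: the two effects oppose for this pair; the across-period effect wins (2.02 vs 1.78).
As > Bi: As sits above Bi in group 15, so the down-group effect alone puts As higher.
S > As: both effects reinforce here, so S is clearly the higher of the two.
For reference (Pauling): Be 1.57, S 2.58, As 2.18, In 1.78, Bi 2.02.
The highest Pauling electronegativity among these belongs to S.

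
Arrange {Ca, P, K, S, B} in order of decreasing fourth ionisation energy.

B > Ca > K > P > S

IE_4 is the cost of taking one more electron from the +3 cation: Ca³⁺ is already 1 electron into the core; P³⁺ still has 2 valence electrons; K³⁺ is already 2 electrons into the core; S³⁺ still has 3 valence electrons; B³⁺ is the bare [He] core.
Pulling an electron out of a noble-gas core costs far more than removing a remaining valence electron, so K, Ca and B sit at the high end of IE_4.
Valence configurations: P³⁺ [Ne]3s², S³⁺ [Ne]3s²3p¹.
S³⁺ loses a lone 3p electron whereas P³⁺ must break into a filled 3s² pair, so IE_4(P) > IE_4(S) even though S has the higher nuclear charge.
Tabulated IE_4 (kJ/mol): Ca 6491, P 4964, K 5877, S 4556, B 25026.
So the fourth ionization energies run S < P < K < Ca < B.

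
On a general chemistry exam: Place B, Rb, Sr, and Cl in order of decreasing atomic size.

Atomic radius shrinks across a period as nuclear charge pulls the same shell inward, and grows down a group as new shells are added.
Here both period and group differ, so the two effects have to be weighed against each other.
Cl > B: period and group pull opposite ways; the down-group shift dominates (99 vs 85 pm).
Sr > Cl: both effects reinforce here, so Sr is clearly the larger of the two.
Rb > Sr: both are in period 5; the period trend gives Rb the larger value.
Tabulated atomic radius (pm): B 85, Cl 99, Rb 210, Sr 185.
So from largest to smallest: Rb > Sr > Cl > B.

Rb > Sr > Cl > B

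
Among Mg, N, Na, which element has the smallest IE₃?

After 2 electrons have been removed, what remains? Mg²⁺ is the bare [Ne] core; N²⁺ still has 3 valence electrons; Na²⁺ is already 1 electron into the core.
Core electrons are held far more tightly than valence electrons, so Na and Mg top the IE_3 order.
Tabulated IE_3 (kJ/mol): Mg 7733, N 4578, Na 6910.
Overall IE_3 order: N < Na < Mg.

N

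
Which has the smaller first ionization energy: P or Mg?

Mg

Mg is in period 3, group 2; P is in period 3, group 15.
First ionization energy rises across a period (greater Z_eff holds electrons more tightly) and falls down a group (valence electrons are farther from the nucleus).
All lie in period 3, so first ionization energy increases left to right.
So Mg has the smaller first ionization energy (Mg < P).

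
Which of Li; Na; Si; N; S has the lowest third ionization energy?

IE_3 is the cost of taking one more electron from the +2 cation: Li²⁺ is already 1 electron into the core; Na²⁺ is already 1 electron into the core; Si²⁺ still has 2 valence electrons; N²⁺ still has 3 valence electrons; S²⁺ still has 4 valence electrons.
Breaking into a closed-shell core is much more expensive than removing a leftover valence electron — Na and Li have the largest IE_3 here.
Valence configurations: Si²⁺ [Ne]3s², N²⁺ [He]2s²2p¹, S²⁺ [Ne]3s²3p².
The numbers (kJ/mol): Li 11815, Na 6910, Si 3232, N 4578, S 3357.
Overall IE_3 order: Si < S < N < Na < Li.

Si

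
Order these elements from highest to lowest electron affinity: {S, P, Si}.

S > Si > P

Electron affinity generally becomes more exothermic across a period toward the halogens and less exothermic down a group.
All lie in period 3; the across-period trend (electron affinity increases left to right) applies, with the exception below.
Note the exception: Si has a higher electron affinity than P, contrary to the simple trend — adding an electron to P's half-filled 3p³ is unfavourable, so Si (3p²) has the more exothermic EA.
Approximate values (kJ/mol): Si 134, P 72, S 200.
So from highest to lowest: S > Si > P.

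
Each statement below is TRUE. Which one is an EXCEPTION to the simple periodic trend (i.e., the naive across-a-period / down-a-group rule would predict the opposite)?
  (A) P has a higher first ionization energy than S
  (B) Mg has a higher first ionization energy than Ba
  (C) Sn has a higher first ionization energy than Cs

(A)

The general trend: first ionization energy increases across a period and decreases down a group.
(A) P (period 3, group 15) vs S (period 3, group 16): the stated order contradicts the simple trend.
(B) Mg (period 3, group 2) vs Ba (period 6, group 2): the stated order agrees with the simple trend.
(C) Sn (period 5, group 14) vs Cs (period 6, group 1): the stated order agrees with the simple trend.
The exception is (A): S (3p⁴) ionizes more easily than half-filled P (3p³) because the paired 3p electron in S is pushed out by e⁻–e⁻ repulsion.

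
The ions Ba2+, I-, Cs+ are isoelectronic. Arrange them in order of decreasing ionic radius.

I- > Cs+ > Ba2+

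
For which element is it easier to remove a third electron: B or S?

IE_3 is the cost of taking one more electron from the +2 cation: B²⁺ still has 1 valence electron; S²⁺ still has 4 valence electrons.
All are still removing valence electrons, so compare the +2 ions as you would atoms: IE_3 generally rises across a period (higher Z_eff) and falls down a group (larger shell), subject to the usual subshell exceptions.
Valence configurations: B²⁺ [He]2s¹, S²⁺ [Ne]3s²3p².
The numbers (kJ/mol): B 3660, S 3357.
So the third ionization energies run S < B.

S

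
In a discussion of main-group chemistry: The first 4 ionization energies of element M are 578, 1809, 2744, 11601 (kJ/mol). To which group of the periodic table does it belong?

Group 13

Look for the largest jump between consecutive ionization energies: IE4/IE3 ≈ 4.2, far larger than any earlier ratio.
That jump marks the point where a core electron is being removed. So the atom has 3 valence electrons.
A main-group element with 3 valence electrons is in group 13.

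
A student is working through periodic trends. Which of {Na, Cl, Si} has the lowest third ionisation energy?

Si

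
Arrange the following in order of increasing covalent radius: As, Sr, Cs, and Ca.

As < Ca < Sr < Cs

Ca is in period 4, group 2; As is in period 4, group 15; Sr is in period 5, group 2; Cs is in period 6, group 1.
Across a period the added protons contract the valence shell; down a group each new principal shell makes the atom larger.
These span different periods and groups, so the two trends combine.
Ca > As: Ca lies to the left of As in period 4, so the across-period effect alone puts Ca larger.
Sr > Ca: they share group 2; the group trend gives Sr the larger value.
Cs > Sr: relative to Sr, both the across-period and down-group shifts push Cs's atomic radius up.
For reference (pm): Ca 171, As 121, Sr 185, Cs 232.
So from smallest to largest: As < Ca < Sr < Cs.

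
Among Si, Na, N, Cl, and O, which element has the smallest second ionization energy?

After 1 electron has been removed, what remains? Si⁺ still has 3 valence electrons; Na⁺ is the bare [Ne] core; N⁺ still has 4 valence electrons; Cl⁺ still has 6 valence electrons; O⁺ still has 5 valence electrons.
Core electrons are held far more tightly than valence electrons, so Na tops the IE_2 order.
Valence configurations: Si⁺ [Ne]3s²3p¹, N⁺ [He]2s²2p², Cl⁺ [Ne]3s²3p⁴, O⁺ [He]2s²2p³.
The numbers (kJ/mol): Si 1577, Na 4562, N 2856, Cl 2298, O 3388.
Putting it together, IE_2: Si < Cl < N < O < Na.

Si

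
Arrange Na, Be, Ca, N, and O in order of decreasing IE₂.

Consider each +1 ion: Na⁺ is the bare [Ne] core; Be⁺ still has 1 valence electron; Ca⁺ still has 1 valence electron; N⁺ still has 4 valence electrons; O⁺ still has 5 valence electrons.
Breaking into a closed-shell core is much more expensive than removing a leftover valence electron — Na has the largest IE_2 here.
Valence configurations: Be⁺ [He]2s¹, Ca⁺ [Ar]4s¹, N⁺ [He]2s²2p², O⁺ [He]2s²2p³.
The numbers (kJ/mol): Na 4562, Be 1757, Ca 1145, N 2856, O 3388.
So the second ionization energies run Ca < Be < N < O < Na.

Na > O > N > Be > Ca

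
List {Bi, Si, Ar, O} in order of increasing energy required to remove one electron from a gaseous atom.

Bi < Si < O < Ar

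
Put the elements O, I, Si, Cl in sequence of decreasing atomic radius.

O is in period 2, group 16; Si is in period 3, group 14; Cl is in period 3, group 17; I is in period 5, group 17.
Across a period the added protons contract the valence shell; down a group each new principal shell makes the atom larger.
These span different periods and groups, so the two trends combine.
Cl > O: period and group pull opposite ways; the down-group shift dominates (99 vs 63 pm).
Si > Cl: both are in period 3; the period trend gives Si the larger value.
I > Si: the two effects oppose for this pair; the down-group effect wins (133 vs 116 pm).
For reference (pm): O 63, Si 116, Cl 99, I 133.
So from largest to smallest: I > Si > Cl > O.

I > Si > Cl > O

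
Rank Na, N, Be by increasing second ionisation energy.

Consider each +1 ion: Na⁺ is the bare [Ne] core; N⁺ still has 4 valence electrons; Be⁺ still has 1 valence electron.
Pulling an electron out of a noble-gas core costs far more than removing a remaining valence electron, so Na sits at the high end of IE_2.
Valence configurations: N⁺ [He]2s²2p², Be⁺ [He]2s¹.
The numbers (kJ/mol): Na 4562, N 2856, Be 1757.
Putting it together, IE_2: Be < N < Na.

Be, N, Na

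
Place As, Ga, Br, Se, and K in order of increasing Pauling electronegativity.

K < Ga < As < Se < Br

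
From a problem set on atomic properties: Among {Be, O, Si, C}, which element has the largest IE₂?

O

IE_2 is the cost of taking one more electron from the +1 cation: Be⁺ still has 1 valence electron; O⁺ still has 5 valence electrons; Si⁺ still has 3 valence electrons; C⁺ still has 3 valence electrons.
All are still removing valence electrons, so compare the +1 ions as you would atoms: IE_2 generally rises across a period (higher Z_eff) and falls down a group (larger shell), subject to the usual subshell exceptions.
Valence configurations: Be⁺ [He]2s¹, O⁺ [He]2s²2p³, Si⁺ [Ne]3s²3p¹, C⁺ [He]2s²2p¹.
Tabulated IE_2 (kJ/mol): Be 1757, O 3388, Si 1577, C 2353.
Hence IE_2: Si < Be < C < O.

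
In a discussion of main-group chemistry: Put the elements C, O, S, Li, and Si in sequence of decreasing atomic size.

Li, Si, S, C, O

Across a period the added protons contract the valence shell; down a group each new principal shell makes the atom larger.
These span different periods and groups, so the two trends combine.
C > O: both are in period 2; the period trend gives C the larger value.
S > C: the two effects oppose for this pair; the down-group effect wins (103 vs 75 pm).
Si > S: Si lies to the left of S in period 3, so the across-period effect alone puts Si larger.
Li > Si: period and group pull opposite ways; the across-period shift dominates (133 vs 116 pm).
Tabulated atomic radius (pm): Li 133, C 75, O 63, Si 116, S 103.
So from largest to smallest: Li > Si > S > C > O.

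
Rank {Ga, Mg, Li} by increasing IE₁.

Li, Ga, Mg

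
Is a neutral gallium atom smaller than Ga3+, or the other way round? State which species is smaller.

Ga3+

Forming Ga3+ removes 3 electrons from Ga. Fewer electrons for the same nuclear charge means less shielding and a higher Z_eff on the remaining electrons, and for main-group metals the entire outer shell is lost.
A cation is smaller than its parent atom: Ga3+ < Ga.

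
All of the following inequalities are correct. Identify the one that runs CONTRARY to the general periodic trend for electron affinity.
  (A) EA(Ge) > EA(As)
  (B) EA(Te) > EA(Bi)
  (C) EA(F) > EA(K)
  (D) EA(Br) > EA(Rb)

The general trend: electron affinity increases across a period and decreases down a group.
(A) Ge (period 4, group 14) vs As (period 4, group 15): the stated order contradicts the simple trend.
(B) Te (period 5, group 16) vs Bi (period 6, group 15): the stated order agrees with the simple trend.
(C) F (period 2, group 17) vs K (period 4, group 1): the stated order agrees with the simple trend.
(D) Br (period 4, group 17) vs Rb (period 5, group 1): the stated order agrees with the simple trend.
The exception is (A): adding an electron to As's half-filled 4p³ is unfavourable, so Ge (4p²) has the more exothermic EA.

(A)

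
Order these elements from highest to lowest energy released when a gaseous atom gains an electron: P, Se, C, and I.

Adding an electron releases more energy for atoms nearer the top right (short of the noble gases).
A diagonal step moves right (one effect) and down (the opposite effect) at once.
C > P: the two effects oppose for this pair; the down-group effect wins (122 vs 72 kJ/mol).
Se > C: the two effects oppose for this pair; the across-period effect wins (195 vs 122 kJ/mol).
I > Se: the two effects oppose for this pair; the across-period effect wins (295 vs 195 kJ/mol).
For reference (kJ/mol): C 122, P 72, Se 195, I 295.
So from highest to lowest: I > Se > C > P.

I, Se, C, P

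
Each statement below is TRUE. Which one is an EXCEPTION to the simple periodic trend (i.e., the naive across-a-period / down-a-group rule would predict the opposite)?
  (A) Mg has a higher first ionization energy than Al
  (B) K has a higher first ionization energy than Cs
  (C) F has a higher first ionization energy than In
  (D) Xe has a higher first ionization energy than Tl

The general trend: first ionization energy increases across a period and decreases down a group.
(A) Mg (period 3, group 2) vs Al (period 3, group 13): the stated order contradicts the simple trend.
(B) K (period 4, group 1) vs Cs (period 6, group 1): the stated order agrees with the simple trend.
(C) F (period 2, group 17) vs In (period 5, group 13): the stated order agrees with the simple trend.
(D) Xe (period 5, group 18) vs Tl (period 6, group 13): the stated order agrees with the simple trend.
The exception is (A): Al's single 3p electron is easier to remove than one from Mg's filled 3s².

(A)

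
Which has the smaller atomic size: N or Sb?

N

N is in period 2, group 15; Sb is in period 5, group 15.
Across a period the added protons contract the valence shell; down a group each new principal shell makes the atom larger.
All are in group 15, so atomic radius increases down the group.
So N has the smaller atomic size (N < Sb).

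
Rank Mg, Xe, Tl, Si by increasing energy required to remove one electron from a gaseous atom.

Tl < Mg < Si < Xe

Removing the outermost electron gets harder across a period and easier down a group.
Here both period and group differ, so the two effects have to be weighed against each other.
Mg > Tl: period and group pull opposite ways; the down-group shift dominates (738 vs 589 kJ/mol).
Si > Mg: Si lies to the right of Mg in period 3, so the across-period effect alone puts Si higher.
Xe > Si: period and group pull opposite ways; the across-period shift dominates (1170 vs 786 kJ/mol).
Tabulated first ionization energy (kJ/mol): Mg 738, Si 786, Xe 1170, Tl 589.
So from lowest to highest: Tl < Mg < Si < Xe.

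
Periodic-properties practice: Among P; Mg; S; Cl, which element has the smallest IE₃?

P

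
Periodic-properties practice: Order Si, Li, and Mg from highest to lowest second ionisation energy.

IE_2 is the cost of taking one more electron from the +1 cation: Si⁺ still has 3 valence electrons; Li⁺ is the bare [He] core; Mg⁺ still has 1 valence electron.
Breaking into a closed-shell core is much more expensive than removing a leftover valence electron — Li has the largest IE_2 here.
Valence configurations: Si⁺ [Ne]3s²3p¹, Mg⁺ [Ne]3s¹.
Tabulated IE_2 (kJ/mol): Si 1577, Li 7298, Mg 1451.
Putting it together, IE_2: Mg < Si < Li.

Li > Si > Mg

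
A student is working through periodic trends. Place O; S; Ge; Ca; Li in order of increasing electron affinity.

Ca, Li, Ge, O, S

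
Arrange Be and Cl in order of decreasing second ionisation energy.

Cl, Be

Consider each +1 ion: Be⁺ still has 1 valence electron; Cl⁺ still has 6 valence electrons.
All are still removing valence electrons, so compare the +1 ions as you would atoms: IE_2 generally rises across a period (higher Z_eff) and falls down a group (larger shell), subject to the usual subshell exceptions.
Valence configurations: Be⁺ [He]2s¹, Cl⁺ [Ne]3s²3p⁴.
The numbers (kJ/mol): Be 1757, Cl 2298.
Putting it together, IE_2: Be < Cl.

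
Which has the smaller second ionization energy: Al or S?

The second ionization energy removes an electron from the +1 ion. For each element: Al⁺ still has 2 valence electrons; S⁺ still has 5 valence electrons.
All are still removing valence electrons, so compare the +1 ions as you would atoms: IE_2 generally rises across a period (higher Z_eff) and falls down a group (larger shell), subject to the usual subshell exceptions.
Valence configurations: Al⁺ [Ne]3s², S⁺ [Ne]3s²3p³.
Tabulated IE_2 (kJ/mol): Al 1817, S 2252.
Overall IE_2 order: Al < S.

Al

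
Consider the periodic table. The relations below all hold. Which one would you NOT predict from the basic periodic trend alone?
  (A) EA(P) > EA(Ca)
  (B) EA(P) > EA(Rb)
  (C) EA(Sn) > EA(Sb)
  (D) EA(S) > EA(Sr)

The general trend: electron affinity increases across a period and decreases down a group.
(A) P (period 3, group 15) vs Ca (period 4, group 2): the stated order agrees with the simple trend.
(B) P (period 3, group 15) vs Rb (period 5, group 1): the stated order agrees with the simple trend.
(C) Sn (period 5, group 14) vs Sb (period 5, group 15): the stated order contradicts the simple trend.
(D) S (period 3, group 16) vs Sr (period 5, group 2): the stated order agrees with the simple trend.
The exception is (C): adding an electron to Sb's half-filled 5p³ is unfavourable, so Sn has the more exothermic EA.

(C)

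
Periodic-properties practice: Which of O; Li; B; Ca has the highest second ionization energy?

Li

After 1 electron has been removed, what remains? O⁺ still has 5 valence electrons; Li⁺ is the bare [He] core; B⁺ still has 2 valence electrons; Ca⁺ still has 1 valence electron.
Pulling an electron out of a noble-gas core costs far more than removing a remaining valence electron, so Li sits at the high end of IE_2.
Valence configurations: O⁺ [He]2s²2p³, B⁺ [He]2s², Ca⁺ [Ar]4s¹.
Approximate IE_2 values (kJ/mol): O 3388, Li 7298, B 2427, Ca 1145.
Hence IE_2: Ca < B < O < Li.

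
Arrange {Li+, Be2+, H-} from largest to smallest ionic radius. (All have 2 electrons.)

All of these have 2 electrons, so size is governed by nuclear charge alone: the more protons, the stronger the pull on the same electron cloud, and the smaller the ion.
Nuclear charges: Be2+ (Z=4), Li+ (Z=3), H- (Z=1).
Largest to smallest: H- > Li+ > Be2+.

H- > Li+ > Be2+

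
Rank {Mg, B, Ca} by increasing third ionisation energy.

B < Ca < Mg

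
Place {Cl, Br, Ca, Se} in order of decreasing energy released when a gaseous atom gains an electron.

Cl is in period 3, group 17; Ca is in period 4, group 2; Se is in period 4, group 16; Br is in period 4, group 17.
Atoms with high Z_eff and room in the valence shell (especially the halogens) have the most exothermic electron affinities.
Here both period and group differ, so the two effects have to be weighed against each other.
Se > Ca: Se lies to the right of Ca in period 4, so the across-period effect alone puts Se higher.
Br > Se: both are in period 4; the period trend gives Br the larger value.
Cl > Br: Cl sits above Br in group 17, so the down-group effect alone puts Cl higher.
Tabulated electron affinity (kJ/mol): Cl 349, Ca 2, Se 195, Br 325.
So from highest to lowest: Cl > Br > Se > Ca.

Cl > Br > Se > Ca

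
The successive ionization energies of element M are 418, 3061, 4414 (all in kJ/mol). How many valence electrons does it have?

1

Look for the largest jump between consecutive ionization energies: IE2/IE1 ≈ 7.3, far larger than any earlier ratio.
That jump marks the point where a core electron is being removed. So the atom has 1 valence electron.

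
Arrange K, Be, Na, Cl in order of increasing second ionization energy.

Be < Cl < K < Na

IE_2 is the cost of taking one more electron from the +1 cation: K⁺ is the bare [Ar] core; Be⁺ still has 1 valence electron; Na⁺ is the bare [Ne] core; Cl⁺ still has 6 valence electrons.
Pulling an electron out of a noble-gas core costs far more than removing a remaining valence electron, so K and Na sit at the high end of IE_2.
Valence configurations: Be⁺ [He]2s¹, Cl⁺ [Ne]3s²3p⁴.
Approximate IE_2 values (kJ/mol): K 3052, Be 1757, Na 4562, Cl 2298.
So the second ionization energies run Be < Cl < K < Na.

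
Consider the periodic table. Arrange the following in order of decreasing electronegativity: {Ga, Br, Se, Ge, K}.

Br > Se > Ge > Ga > K

K is in period 4, group 1; Ga is in period 4, group 13; Ge is in period 4, group 14; Se is in period 4, group 16; Br is in period 4, group 17.
EN rises left→right (higher Z_eff, smaller atoms) and falls top→bottom (larger, more shielded atoms).
All lie in period 4, so electronegativity increases left to right.
So from highest to lowest: Br > Se > Ge > Ga > K.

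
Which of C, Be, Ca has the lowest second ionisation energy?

Ca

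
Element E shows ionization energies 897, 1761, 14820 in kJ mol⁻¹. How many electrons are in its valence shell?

2

Look for the largest jump between consecutive ionization energies: IE3/IE2 ≈ 8.4, far larger than any earlier ratio.
That jump marks the point where a core electron is being removed. So the atom has 2 valence electrons.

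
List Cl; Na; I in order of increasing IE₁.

Na < I < Cl

Na is in period 3, group 1; Cl is in period 3, group 17; I is in period 5, group 17.
IE₁ increases left→right with effective nuclear charge and decreases top→bottom as the valence shell moves farther out.
These span different periods and groups, so the two trends combine.
I > Na: the two effects oppose for this pair; the across-period effect wins (1008 vs 496 kJ/mol).
Cl > I: they share group 17; the group trend gives Cl the larger value.
Tabulated first ionization energy (kJ/mol): Na 496, Cl 1251, I 1008.
So from lowest to highest: Na < I < Cl.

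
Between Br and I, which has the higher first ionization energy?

Br is in period 4, group 17; I is in period 5, group 17.
Removing the outermost electron gets harder across a period and easier down a group.
All are in group 17, so first ionization energy increases up the group.
So Br has the higher first ionization energy (Br > I).

Br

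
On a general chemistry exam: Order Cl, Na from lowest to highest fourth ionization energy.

Cl < Na

IE_4 is the cost of taking one more electron from the +3 cation: Cl³⁺ still has 4 valence electrons; Na³⁺ is already 2 electrons into the core.
Core electrons are held far more tightly than valence electrons, so Na tops the IE_4 order.
Approximate IE_4 values (kJ/mol): Cl 5159, Na 9543.
So the fourth ionization energies run Cl < Na.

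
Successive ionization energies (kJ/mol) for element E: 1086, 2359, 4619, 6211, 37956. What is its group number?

Group 14

Look for the largest jump between consecutive ionization energies: IE5/IE4 ≈ 6.1, far larger than any earlier ratio.
That jump marks the point where a core electron is being removed. So the atom has 4 valence electrons.
A main-group element with 4 valence electrons is in group 14.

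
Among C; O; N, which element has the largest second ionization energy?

O

IE_2 is the cost of taking one more electron from the +1 cation: C⁺ still has 3 valence electrons; O⁺ still has 5 valence electrons; N⁺ still has 4 valence electrons.
All are still removing valence electrons, so compare the +1 ions as you would atoms: IE_2 generally rises across a period (higher Z_eff) and falls down a group (larger shell), subject to the usual subshell exceptions.
Valence configurations: C⁺ [He]2s²2p¹, O⁺ [He]2s²2p³, N⁺ [He]2s²2p².
Tabulated IE_2 (kJ/mol): C 2353, O 3388, N 2856.
Overall IE_2 order: C < N < O.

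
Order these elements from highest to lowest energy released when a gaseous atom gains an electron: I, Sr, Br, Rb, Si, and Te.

Br > I > Te > Si > Rb > Sr

Electron affinity generally becomes more exothermic across a period toward the halogens and less exothermic down a group.
These span different periods and groups, so the two trends combine.
Rb > Sr: this pair runs against the simple trend — see the exception note.
Si > Rb: relative to Rb, both the across-period and down-group shifts push Si's electron affinity up.
Te > Si: period and group pull opposite ways; the across-period shift dominates (190 vs 134 kJ/mol).
I > Te: both are in period 5; the period trend gives I the larger value.
Br > I: Br sits above I in group 17, so the down-group effect alone puts Br higher.
Note the exception: Rb has a higher electron affinity than Sr, contrary to the simple trend — adding an electron to Sr (ns²) has to open a new, higher-energy np subshell, which is unfavourable.
For reference (kJ/mol): Si 134, Br 325, Rb 47, Sr 5, Te 190, I 295.
So from highest to lowest: Br > I > Te > Si > Rb > Sr.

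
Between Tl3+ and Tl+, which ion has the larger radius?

Both ions have Z = 81 protons, but Tl3+ has lost more electrons, so its remaining electrons feel a larger effective nuclear charge per electron and are pulled in more tightly.
Higher positive charge → smaller ion, so Tl+ > Tl3+.

Tl+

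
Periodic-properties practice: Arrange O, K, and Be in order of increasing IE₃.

K < O < Be

After 2 electrons have been removed, what remains? O²⁺ still has 4 valence electrons; K²⁺ is already 1 electron into the core; Be²⁺ is the bare [He] core.
Usually core removal costs more than valence removal, but here the competition is close: a tightly held n=2 valence electron can cost more to remove than an n=3 core electron, so the actual values have to decide it.
Approximate IE_3 values (kJ/mol): O 5300, K 4420, Be 14849.
So the third ionization energies run K < O < Be.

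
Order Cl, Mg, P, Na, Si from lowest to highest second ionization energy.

Mg, Si, P, Cl, Na

Consider each +1 ion: Cl⁺ still has 6 valence electrons; Mg⁺ still has 1 valence electron; P⁺ still has 4 valence electrons; Na⁺ is the bare [Ne] core; Si⁺ still has 3 valence electrons.
Breaking into a closed-shell core is much more expensive than removing a leftover valence electron — Na has the largest IE_2 here.
Valence configurations: Cl⁺ [Ne]3s²3p⁴, Mg⁺ [Ne]3s¹, P⁺ [Ne]3s²3p², Si⁺ [Ne]3s²3p¹.
The numbers (kJ/mol): Cl 2298, Mg 1451, P 1907, Na 4562, Si 1577.
So the second ionization energies run Mg < Si < P < Cl < Na.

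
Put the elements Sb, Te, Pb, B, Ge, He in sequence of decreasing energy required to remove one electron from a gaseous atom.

He is in period 1, group 18; B is in period 2, group 13; Ge is in period 4, group 14; Sb is in period 5, group 15; Te is in period 5, group 16; Pb is in period 6, group 14.
Across a period the outer electron is held more tightly (higher IE₁); down a group it sits in a higher shell, more shielded, and comes off more easily.
Neither a single period nor a single group — weigh both effects.
Ge > Pb: Ge sits above Pb in group 14, so the down-group effect alone puts Ge higher.
B > Ge: the two effects oppose for this pair; the down-group effect wins (801 vs 762 kJ/mol).
Sb > B: period and group pull opposite ways; the across-period shift dominates (831 vs 801 kJ/mol).
Te > Sb: both are in period 5; the period trend gives Te the larger value.
He > Te: both effects reinforce here, so He is clearly the higher of the two.
For reference (kJ/mol): He 2372, B 801, Ge 762, Sb 831, Te 869, Pb 716.
So from highest to lowest: He > Te > Sb > B > Ge > Pb.

He, Te, Sb, B, Ge, Pb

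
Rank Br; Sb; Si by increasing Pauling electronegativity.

Si < Sb < Br

Electronegativity increases across a period and decreases down a group, tracking effective nuclear charge and atomic size.
Here both period and group differ, so the two effects have to be weighed against each other.
Sb > Si: the two effects oppose for this pair; the across-period effect wins (2.05 vs 1.90).
Br > Sb: both effects reinforce here, so Br is clearly the higher of the two.
Approximate values (Pauling): Si 1.90, Br 2.96, Sb 2.05.
So from lowest to highest: Si < Sb < Br.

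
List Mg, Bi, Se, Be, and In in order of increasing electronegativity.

Be is in period 2, group 2; Mg is in period 3, group 2; Se is in period 4, group 16; In is in period 5, group 13; Bi is in period 6, group 15.
EN rises left→right (higher Z_eff, smaller atoms) and falls top→bottom (larger, more shielded atoms).
Here both period and group differ, so the two effects have to be weighed against each other.
Be > Mg: Be sits above Mg in group 2, so the down-group effect alone puts Be higher.
In > Be: the two effects oppose for this pair; the across-period effect wins (1.78 vs 1.57).
Bi > In: period and group pull opposite ways; the across-period shift dominates (2.02 vs 1.78).
Se > Bi: both effects reinforce here, so Se is clearly the higher of the two.
Approximate values (Pauling): Be 1.57, Mg 1.31, Se 2.55, In 1.78, Bi 2.02.
So from lowest to highest: Mg < Be < In < Bi < Se.

Mg < Be < In < Bi < Se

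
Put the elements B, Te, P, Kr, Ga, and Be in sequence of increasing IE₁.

Be is in period 2, group 2; B is in period 2, group 13; P is in period 3, group 15; Ga is in period 4, group 13; Kr is in period 4, group 18; Te is in period 5, group 16.
First ionization energy rises across a period (greater Z_eff holds electrons more tightly) and falls down a group (valence electrons are farther from the nucleus).
Neither a single period nor a single group — weigh both effects.
B > Ga: they share group 13; the group trend gives B the larger value.
Te > B: period and group pull opposite ways; the across-period shift dominates (869 vs 801 kJ/mol).
Be > Te: the two effects oppose for this pair; the down-group effect wins (900 vs 869 kJ/mol).
P > Be: the two effects oppose for this pair; the across-period effect wins (1012 vs 900 kJ/mol).
Kr > P: the two effects oppose for this pair; the across-period effect wins (1351 vs 1012 kJ/mol).
Note the exception: Be has a higher first ionization energy than B, contrary to the simple trend — removing B's lone 2p electron is easier than breaking Be's filled 2s².
Tabulated first ionization energy (kJ/mol): Be 900, B 801, P 1012, Ga 579, Kr 1351, Te 869.
So from lowest to highest: Ga < B < Te < Be < P < Kr.

Ga, B, Te, Be, P, Kr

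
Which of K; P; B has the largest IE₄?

B

Consider each +3 ion: K³⁺ is already 2 electrons into the core; P³⁺ still has 2 valence electrons; B³⁺ is the bare [He] core.
Pulling an electron out of a noble-gas core costs far more than removing a remaining valence electron, so K and B sit at the high end of IE_4.
The numbers (kJ/mol): K 5877, P 4964, B 25026.
So the fourth ionization energies run P < K < B.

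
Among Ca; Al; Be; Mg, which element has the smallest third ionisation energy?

After 2 electrons have been removed, what remains? Ca²⁺ is the bare [Ar] core; Al²⁺ still has 1 valence electron; Be²⁺ is the bare [He] core; Mg²⁺ is the bare [Ne] core.
Breaking into a closed-shell core is much more expensive than removing a leftover valence electron — Ca, Mg and Be have the largest IE_3 here.
Tabulated IE_3 (kJ/mol): Ca 4912, Al 2745, Be 14849, Mg 7733.
Hence IE_3: Al < Ca < Mg < Be.

Al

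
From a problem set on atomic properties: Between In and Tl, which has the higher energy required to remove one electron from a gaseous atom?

In is in period 5, group 13; Tl is in period 6, group 13.
First ionization energy rises across a period (greater Z_eff holds electrons more tightly) and falls down a group (valence electrons are farther from the nucleus).
All are in group 13; the group trend (first ionization energy increases up the group) applies, with the exception below.
Note the exception: Tl has a higher first ionization energy than In, contrary to the simple trend — relativistic 6s stabilisation and poor 4f/5d shielding distort the trend for the heavy p-block elements.
Tabulated first ionization energy (kJ/mol): In 558, Tl 589.
So Tl has the higher energy required to remove one electron from a gaseous atom (Tl > In).

Tl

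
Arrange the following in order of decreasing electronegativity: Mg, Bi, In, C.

C is in period 2, group 14; Mg is in period 3, group 2; In is in period 5, group 13; Bi is in period 6, group 15.
Atoms toward the upper right of the periodic table pull bonding electrons most strongly.
These span different periods and groups, so the two trends combine.
In > Mg: the two effects oppose for this pair; the across-period effect wins (1.78 vs 1.31).
Bi > In: the two effects oppose for this pair; the across-period effect wins (2.02 vs 1.78).
C > Bi: the two effects oppose for this pair; the down-group effect wins (2.55 vs 2.02).
Tabulated electronegativity (Pauling): C 2.55, Mg 1.31, In 1.78, Bi 2.02.
So from highest to lowest: C > Bi > In > Mg.

C > Bi > In > Mg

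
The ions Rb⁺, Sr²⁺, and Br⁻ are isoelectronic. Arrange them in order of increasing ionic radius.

All of these have 36 electrons, so size is governed by nuclear charge alone: the more protons, the stronger the pull on the same electron cloud, and the smaller the ion.
Nuclear charges: Sr²⁺ (Z=38), Rb⁺ (Z=37), Br⁻ (Z=35).
Smallest to largest: Sr²⁺ < Rb⁺ < Br⁻.

Sr²⁺ < Rb⁺ < Br⁻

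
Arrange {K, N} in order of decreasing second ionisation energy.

IE_2 is the cost of taking one more electron from the +1 cation: K⁺ is the bare [Ar] core; N⁺ still has 4 valence electrons.
Breaking into a closed-shell core is much more expensive than removing a leftover valence electron — K has the largest IE_2 here.
Approximate IE_2 values (kJ/mol): K 3052, N 2856.
Putting it together, IE_2: N < K.

K > N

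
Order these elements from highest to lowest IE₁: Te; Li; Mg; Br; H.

H is in period 1, group 1; Li is in period 2, group 1; Mg is in period 3, group 2; Br is in period 4, group 17; Te is in period 5, group 16.
Removing the outermost electron gets harder across a period and easier down a group.
Here both period and group differ, so the two effects have to be weighed against each other.
Mg > Li: the two effects oppose for this pair; the across-period effect wins (738 vs 520 kJ/mol).
Te > Mg: period and group pull opposite ways; the across-period shift dominates (869 vs 738 kJ/mol).
Br > Te: relative to Te, both the across-period and down-group shifts push Br's first ionization energy up.
H > Br: period and group pull opposite ways; the down-group shift dominates (1312 vs 1140 kJ/mol).
Approximate values (kJ/mol): H 1312, Li 520, Mg 738, Br 1140, Te 869.
So from highest to lowest: H > Br > Te > Mg > Li.

H, Br, Te, Mg, Li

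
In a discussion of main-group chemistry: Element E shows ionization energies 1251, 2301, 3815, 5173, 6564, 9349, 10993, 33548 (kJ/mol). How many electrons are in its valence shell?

7

Look for the largest jump between consecutive ionization energies: IE8/IE7 ≈ 3.1, far larger than any earlier ratio.
That jump marks the point where a core electron is being removed. So the atom has 7 valence electrons.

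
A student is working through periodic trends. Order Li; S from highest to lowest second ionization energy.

Li > S

IE_2 is the cost of taking one more electron from the +1 cation: Li⁺ is the bare [He] core; S⁺ still has 5 valence electrons.
Pulling an electron out of a noble-gas core costs far more than removing a remaining valence electron, so Li sits at the high end of IE_2.
The numbers (kJ/mol): Li 7298, S 2252.
Hence IE_2: S < Li.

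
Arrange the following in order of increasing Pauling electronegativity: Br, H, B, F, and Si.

Si < B < H < Br < F

H is in period 1, group 1; B is in period 2, group 13; F is in period 2, group 17; Si is in period 3, group 14; Br is in period 4, group 17.
Smaller atoms with higher effective nuclear charge are more electronegative.
Here both period and group differ, so the two effects have to be weighed against each other.
B > Si: the two effects oppose for this pair; the down-group effect wins (2.04 vs 1.90).
H > B: period and group pull opposite ways; the down-group shift dominates (2.20 vs 2.04).
Br > H: the two effects oppose for this pair; the across-period effect wins (2.96 vs 2.20).
F > Br: they share group 17; the group trend gives F the larger value.
Approximate values (Pauling): H 2.20, B 2.04, F 3.98, Si 1.90, Br 2.96.
So from lowest to highest: Si < B < H < Br < F.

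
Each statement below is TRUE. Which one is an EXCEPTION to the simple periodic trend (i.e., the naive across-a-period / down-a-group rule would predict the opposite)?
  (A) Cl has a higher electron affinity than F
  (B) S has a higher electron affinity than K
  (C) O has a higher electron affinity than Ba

The general trend: electron affinity increases across a period and decreases down a group.
(A) Cl (period 3, group 17) vs F (period 2, group 17): the stated order contradicts the simple trend.
(B) S (period 3, group 16) vs K (period 4, group 1): the stated order agrees with the simple trend.
(C) O (period 2, group 16) vs Ba (period 6, group 2): the stated order agrees with the simple trend.
The exception is (A): F's small 2p subshell makes the incoming electron feel strong e⁻–e⁻ repulsion, so Cl actually releases more energy on gaining an electron.

(A)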